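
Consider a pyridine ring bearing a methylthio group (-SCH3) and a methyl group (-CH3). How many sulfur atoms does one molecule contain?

Atom tally by fragment:
  pyridine ring core → C:5 H:5 N:1
  (− 2 ring H displaced by substituents)
  + SCH3 → C:1 H:3 S:1
  + CH3 → C:1 H:3
Element totals:
  C: 7
  H: 9
  N: 1
  S: 1

1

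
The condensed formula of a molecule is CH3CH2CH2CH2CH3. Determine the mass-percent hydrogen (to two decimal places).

16.76%

Atom tally by fragment:
  CH3 → C:1 H:3
  CH2 → C:1 H:2
  CH2 → C:1 H:2
  CH2 → C:1 H:2
  CH3 → C:1 H:3
Element totals:
  C: 5
  H: 12
Molecular formula: C5H12.
Molar mass = 72.151 g/mol.
Mass from H: 12 × 1.008 = 12.096 g/mol.
%H = 12.096 / 72.151 × 100 = 16.76%.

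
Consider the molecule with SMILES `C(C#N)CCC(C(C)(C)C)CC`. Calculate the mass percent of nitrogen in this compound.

Atom tally by fragment:
  NCCH2 → C:2 H:2 N:1
  CH2 → C:1 H:2
  CH2 → C:1 H:2
  CH(C(CH3)3) → C:5 H:10
  CH2 → C:1 H:2
  CH3 → C:1 H:3
Element totals:
  C: 11
  H: 21
  N: 1
Molecular formula: C11H21N.
Molar mass = 167.296 g/mol.
Mass from N: 1 × 14.007 = 14.007 g/mol.
%N = 14.007 / 167.296 × 100 = 8.37%.

8.37%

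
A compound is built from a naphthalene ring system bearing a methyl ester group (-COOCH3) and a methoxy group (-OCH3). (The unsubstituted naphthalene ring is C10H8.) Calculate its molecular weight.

216.24 g/mol

Atom tally by fragment:
  naphthalene ring system core → C:10 H:8
  (− 2 ring H displaced by substituents)
  + COOCH3 → C:2 H:3 O:2
  + OCH3 → C:1 H:3 O:1
Element totals:
  C: 13
  H: 12
  O: 3
Molecular formula: C13H12O3.
  M = 13(12.011) + 12(1.008) + 3(15.999)
    = 156.143 + 12.096 + 47.997 = 216.236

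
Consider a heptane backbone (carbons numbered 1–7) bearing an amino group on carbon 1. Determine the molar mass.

115.22 g/mol

Atom tally by fragment:
  H2NCH2 → C:1 H:4 N:1
  CH2 → C:1 H:2
  CH2 → C:1 H:2
  CH2 → C:1 H:2
  CH2 → C:1 H:2
  CH2 → C:1 H:2
  CH3 → C:1 H:3
Element totals:
  C: 7
  H: 17
  N: 1
Molecular formula: C7H17N.
  M = 7(12.011) + 17(1.008) + 14.007
    = 84.077 + 17.136 + 14.007 = 115.220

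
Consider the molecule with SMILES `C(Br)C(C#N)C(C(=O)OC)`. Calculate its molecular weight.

206.04 g/mol

Atom tally by fragment:
  BrCH2 → C:1 H:2 Br:1
  CH(CN) → C:2 H:1 N:1
  CH2COOCH3 → C:3 H:5 O:2
Element totals:
  C: 6
  H: 8
  Br: 1
  N: 1
  O: 2
Molecular formula: C6H8BrNO2.
  M = 6(12.011) + 8(1.008) + 79.904 + 14.007 + 2(15.999)
    = 72.066 + 8.064 + 79.904 + 14.007 + 31.998 = 206.039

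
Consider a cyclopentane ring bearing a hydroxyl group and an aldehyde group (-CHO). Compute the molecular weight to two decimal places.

Atom tally by fragment:
  cyclopentane ring core → C:5 H:10
  (− 2 ring H displaced by substituents)
  + OH → O:1 H:1
  + CHO → C:1 H:1 O:1
Element totals:
  C: 6
  H: 10
  O: 2
Molecular formula: C6H10O2.
  M = 6(12.011) + 10(1.008) + 2(15.999)
    = 72.066 + 10.080 + 31.998 = 114.144

114.14 g/mol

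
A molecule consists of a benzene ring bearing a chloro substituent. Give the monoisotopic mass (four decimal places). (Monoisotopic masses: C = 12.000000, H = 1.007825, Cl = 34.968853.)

112.0080

Atom tally by fragment:
  benzene ring core → C:6 H:6
  (− 1 ring H displaced by substituents)
  + Cl → Cl:1
Element totals:
  C: 6
  H: 5
  Cl: 1
Molecular formula: C6H5Cl.
  M = 6(12.0) + 5(1.007825) + 34.968853
    = 72.000000 + 5.039125 + 34.968853 = 112.007978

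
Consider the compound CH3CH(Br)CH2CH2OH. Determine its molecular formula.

C4H9BrO

Atom tally by fragment:
  CH3 → C:1 H:3
  CH(Br) → C:1 H:1 Br:1
  CH2CH2OH → C:2 H:5 O:1
Element totals:
  C: 4
  H: 9
  Br: 1
  O: 1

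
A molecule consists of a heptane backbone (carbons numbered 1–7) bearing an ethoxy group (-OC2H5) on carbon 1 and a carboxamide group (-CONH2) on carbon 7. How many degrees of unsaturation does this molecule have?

1

Atom tally by fragment:
  C2H5OCH2 → C:3 H:7 O:1
  CH2 → C:1 H:2
  CH2 → C:1 H:2
  CH2 → C:1 H:2
  CH2 → C:1 H:2
  CH2 → C:1 H:2
  CH2CONH2 → C:2 H:4 O:1 N:1
Element totals:
  C: 10
  H: 21
  N: 1
  O: 2
Molecular formula: C10H21NO2.
DoU = (2C + 2 + N − H − X) / 2 = (2·10 + 2 + 1 − 21 − 0) / 2 = 1.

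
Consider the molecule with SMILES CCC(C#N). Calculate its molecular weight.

Atom tally by fragment:
  CH3 → C:1 H:3
  CH2 → C:1 H:2
  CH2CN → C:2 H:2 N:1
Element totals:
  C: 4
  H: 7
  N: 1
Molecular formula: C4H7N.
  M = 4(12.011) + 7(1.008) + 14.007
    = 48.044 + 7.056 + 14.007 = 69.107

69.11 g/mol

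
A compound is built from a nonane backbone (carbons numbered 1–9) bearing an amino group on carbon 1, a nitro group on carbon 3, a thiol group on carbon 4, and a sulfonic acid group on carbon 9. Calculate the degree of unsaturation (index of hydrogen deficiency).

Atom tally by fragment:
  H2NCH2 → C:1 H:4 N:1
  CH2 → C:1 H:2
  CH(NO2) → C:1 H:1 N:1 O:2
  CH(SH) → C:1 H:2 S:1
  CH2 → C:1 H:2
  CH2 → C:1 H:2
  CH2 → C:1 H:2
  CH2 → C:1 H:2
  CH2SO3H → C:1 H:3 S:1 O:3
Element totals:
  C: 9
  H: 20
  N: 2
  O: 5
  S: 2
Molecular formula: C9H20N2O5S2.
DoU = (2C + 2 + N − H − X) / 2 = (2·9 + 2 + 2 − 20 − 0) / 2 = 1.

1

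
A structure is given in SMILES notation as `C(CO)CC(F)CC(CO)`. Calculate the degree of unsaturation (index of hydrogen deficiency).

0

Atom tally by fragment:
  HOCH2CH2 → C:2 H:5 O:1
  CH2 → C:1 H:2
  CH(F) → C:1 H:1 F:1
  CH2 → C:1 H:2
  CH2CH2OH → C:2 H:5 O:1
Element totals:
  C: 7
  H: 15
  F: 1
  O: 2
Molecular formula: C7H15FO2.
DoU = (2C + 2 + N − H − X) / 2 = (2·7 + 2 + 0 − 15 − 1) / 2 = 0.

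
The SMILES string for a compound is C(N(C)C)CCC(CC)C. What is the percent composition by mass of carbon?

75.45%

Atom tally by fragment:
  (CH3)2NCH2 → C:3 H:8 N:1
  CH2 → C:1 H:2
  CH2 → C:1 H:2
  CH(C2H5) → C:3 H:6
  CH3 → C:1 H:3
Element totals:
  C: 9
  H: 21
  N: 1
Molecular formula: C9H21N.
Molar mass = 143.274 g/mol.
Mass from C: 9 × 12.011 = 108.099 g/mol.
%C = 108.099 / 143.274 × 100 = 75.45%.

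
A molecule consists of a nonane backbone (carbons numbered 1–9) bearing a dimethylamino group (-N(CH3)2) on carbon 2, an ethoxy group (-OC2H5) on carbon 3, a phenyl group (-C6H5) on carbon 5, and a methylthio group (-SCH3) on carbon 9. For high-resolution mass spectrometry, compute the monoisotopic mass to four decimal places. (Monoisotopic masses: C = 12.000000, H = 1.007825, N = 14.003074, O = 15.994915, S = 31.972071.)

337.2439

Atom tally by fragment:
  CH3 → C:1 H:3
  CH(N(CH3)2) → C:3 H:7 N:1
  CH(OC2H5) → C:3 H:6 O:1
  CH2 → C:1 H:2
  CH(C6H5) → C:7 H:6
  CH2 → C:1 H:2
  CH2 → C:1 H:2
  CH2 → C:1 H:2
  CH2SCH3 → C:2 H:5 S:1
Element totals:
  C: 20
  H: 35
  N: 1
  O: 1
  S: 1
Molecular formula: C20H35NOS.
  M = 20(12.0) + 35(1.007825) + 14.003074 + 15.994915 + 31.972071
    = 240.000000 + 35.273875 + 14.003074 + 15.994915 + 31.972071 = 337.243935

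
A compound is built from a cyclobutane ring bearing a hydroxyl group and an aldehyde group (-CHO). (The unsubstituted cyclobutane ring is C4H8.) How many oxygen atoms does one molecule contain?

Atom tally by fragment:
  cyclobutane ring core → C:4 H:8
  (− 2 ring H displaced by substituents)
  + OH → O:1 H:1
  + CHO → C:1 H:1 O:1
Element totals:
  C: 5
  H: 8
  O: 2

2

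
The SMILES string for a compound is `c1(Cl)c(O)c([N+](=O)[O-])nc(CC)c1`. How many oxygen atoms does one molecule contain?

Atom tally by fragment:
  pyridine ring core → C:5 H:5 N:1
  (− 4 ring H displaced by substituents)
  + Cl → Cl:1
  + OH → O:1 H:1
  + NO2 → N:1 O:2
  + C2H5 → C:2 H:5
Element totals:
  C: 7
  H: 7
  Cl: 1
  N: 2
  O: 3

3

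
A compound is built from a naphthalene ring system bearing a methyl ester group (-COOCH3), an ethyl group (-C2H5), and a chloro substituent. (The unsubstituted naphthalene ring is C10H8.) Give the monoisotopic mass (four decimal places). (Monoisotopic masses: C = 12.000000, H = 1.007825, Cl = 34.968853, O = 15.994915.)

248.0604

Atom tally by fragment:
  naphthalene ring system core → C:10 H:8
  (− 3 ring H displaced by substituents)
  + COOCH3 → C:2 H:3 O:2
  + C2H5 → C:2 H:5
  + Cl → Cl:1
Element totals:
  C: 14
  H: 13
  Cl: 1
  O: 2
Molecular formula: C14H13ClO2.
  M = 14(12.0) + 13(1.007825) + 34.968853 + 2(15.994915)
    = 168.000000 + 13.101725 + 34.968853 + 31.989830 = 248.060408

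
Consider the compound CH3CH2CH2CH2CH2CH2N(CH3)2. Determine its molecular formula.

Atom tally by fragment:
  CH3 → C:1 H:3
  CH2 → C:1 H:2
  CH2 → C:1 H:2
  CH2 → C:1 H:2
  CH2 → C:1 H:2
  CH2N(CH3)2 → C:3 H:8 N:1
Element totals:
  C: 8
  H: 19
  N: 1

C8H19N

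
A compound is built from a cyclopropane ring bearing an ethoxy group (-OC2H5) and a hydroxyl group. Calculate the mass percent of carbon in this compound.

Atom tally by fragment:
  cyclopropane ring core → C:3 H:6
  (− 2 ring H displaced by substituents)
  + OC2H5 → C:2 H:5 O:1
  + OH → O:1 H:1
Element totals:
  C: 5
  H: 10
  O: 2
Molecular formula: C5H10O2.
Molar mass = 102.133 g/mol.
Mass from C: 5 × 12.011 = 60.055 g/mol.
%C = 60.055 / 102.133 × 100 = 58.80%.

58.80%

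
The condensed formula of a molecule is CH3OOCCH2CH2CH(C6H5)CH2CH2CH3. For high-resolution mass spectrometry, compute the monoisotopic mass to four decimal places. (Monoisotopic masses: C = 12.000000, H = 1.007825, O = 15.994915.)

Atom tally by fragment:
  CH3OOCCH2 → C:3 H:5 O:2
  CH2 → C:1 H:2
  CH(C6H5) → C:7 H:6
  CH2 → C:1 H:2
  CH2 → C:1 H:2
  CH3 → C:1 H:3
Element totals:
  C: 14
  H: 20
  O: 2
Molecular formula: C14H20O2.
  M = 14(12.0) + 20(1.007825) + 2(15.994915)
    = 168.000000 + 20.156500 + 31.989830 = 220.146330

220.1463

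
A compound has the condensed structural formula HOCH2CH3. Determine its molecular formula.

C2H6O

Atom tally by fragment:
  HOCH2 → C:1 H:3 O:1
  CH3 → C:1 H:3
Element totals:
  C: 2
  H: 6
  O: 1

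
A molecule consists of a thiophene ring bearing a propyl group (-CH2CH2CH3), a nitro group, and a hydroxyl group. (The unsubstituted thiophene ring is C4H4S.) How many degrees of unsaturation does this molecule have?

4

Atom tally by fragment:
  thiophene ring core → C:4 H:4 S:1
  (− 3 ring H displaced by substituents)
  + CH2CH2CH3 → C:3 H:7
  + NO2 → N:1 O:2
  + OH → O:1 H:1
Element totals:
  C: 7
  H: 9
  N: 1
  O: 3
  S: 1
Molecular formula: C7H9NO3S.
DoU = (2C + 2 + N − H − X) / 2 = (2·7 + 2 + 1 − 9 − 0) / 2 = 4.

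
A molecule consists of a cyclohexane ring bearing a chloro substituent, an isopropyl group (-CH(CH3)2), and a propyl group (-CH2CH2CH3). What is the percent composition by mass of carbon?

71.08%

Atom tally by fragment:
  cyclohexane ring core → C:6 H:12
  (− 3 ring H displaced by substituents)
  + Cl → Cl:1
  + CH(CH3)2 → C:3 H:7
  + CH2CH2CH3 → C:3 H:7
Element totals:
  C: 12
  H: 23
  Cl: 1
Molecular formula: C12H23Cl.
Molar mass = 202.766 g/mol.
Mass from C: 12 × 12.011 = 144.132 g/mol.
%C = 144.132 / 202.766 × 100 = 71.08%.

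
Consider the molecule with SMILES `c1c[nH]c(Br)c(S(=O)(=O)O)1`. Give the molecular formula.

C4H4BrNO3S

Atom tally by fragment:
  pyrrole ring core → C:4 H:5 N:1
  (− 2 ring H displaced by substituents)
  + Br → Br:1
  + SO3H → S:1 O:3 H:1
Element totals:
  C: 4
  H: 4
  Br: 1
  N: 1
  O: 3
  S: 1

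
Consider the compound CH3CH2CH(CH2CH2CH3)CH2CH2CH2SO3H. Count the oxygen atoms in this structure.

3

Element totals:
  C: 9
  H: 20
  O: 3
  S: 1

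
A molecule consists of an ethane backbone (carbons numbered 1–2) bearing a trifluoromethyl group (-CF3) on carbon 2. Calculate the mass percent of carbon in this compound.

Atom tally by fragment:
  CH3 → C:1 H:3
  CH2CF3 → C:2 H:2 F:3
Element totals:
  C: 3
  H: 5
  F: 3
Molecular formula: C3H5F3.
Molar mass = 98.067 g/mol.
Mass from C: 3 × 12.011 = 36.033 g/mol.
%C = 36.033 / 98.067 × 100 = 36.74%.

36.74%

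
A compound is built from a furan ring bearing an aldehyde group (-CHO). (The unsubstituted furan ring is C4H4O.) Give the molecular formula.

Atom tally by fragment:
  furan ring core → C:4 H:4 O:1
  (− 1 ring H displaced by substituents)
  + CHO → C:1 H:1 O:1
Element totals:
  C: 5
  H: 4
  O: 2

C5H4O2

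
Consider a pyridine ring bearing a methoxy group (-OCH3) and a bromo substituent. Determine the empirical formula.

Atom tally by fragment:
  pyridine ring core → C:5 H:5 N:1
  (− 2 ring H displaced by substituents)
  + OCH3 → C:1 H:3 O:1
  + Br → Br:1
Element totals:
  C: 6
  H: 6
  Br: 1
  N: 1
  O: 1
Molecular formula: C6H6BrNO.
gcd of subscripts (1, 6, 6, 1, 1) = 1, so the empirical formula equals the molecular formula.

C6H6BrNO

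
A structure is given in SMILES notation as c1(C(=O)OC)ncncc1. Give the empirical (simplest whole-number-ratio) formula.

Atom tally by fragment:
  pyrimidine ring core → C:4 H:4 N:2
  (− 1 ring H displaced by substituents)
  + COOCH3 → C:2 H:3 O:2
Element totals:
  C: 6
  H: 6
  N: 2
  O: 2
Molecular formula: C6H6N2O2.
gcd of subscripts = 2; dividing each by 2:
  C: 6/2 = 3
  H: 6/2 = 3
  N: 2/2 = 1
  O: 2/2 = 1

C3H3NO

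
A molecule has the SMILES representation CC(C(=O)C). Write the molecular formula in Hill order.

Atom tally by fragment:
  CH3 → C:1 H:3
  CH2COCH3 → C:3 H:5 O:1
Element totals:
  C: 4
  H: 8
  O: 1

C4H8O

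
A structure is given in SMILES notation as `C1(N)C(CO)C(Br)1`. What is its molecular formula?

Atom tally by fragment:
  cyclopropane ring core → C:3 H:6
  (− 3 ring H displaced by substituents)
  + NH2 → N:1 H:2
  + CH2OH → C:1 H:3 O:1
  + Br → Br:1
Element totals:
  C: 4
  H: 8
  Br: 1
  N: 1
  O: 1

C4H8BrNO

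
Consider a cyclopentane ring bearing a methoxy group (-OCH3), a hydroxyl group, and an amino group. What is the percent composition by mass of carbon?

54.94%

Atom tally by fragment:
  cyclopentane ring core → C:5 H:10
  (− 3 ring H displaced by substituents)
  + OCH3 → C:1 H:3 O:1
  + OH → O:1 H:1
  + NH2 → N:1 H:2
Element totals:
  C: 6
  H: 13
  N: 1
  O: 2
Molecular formula: C6H13NO2.
Molar mass = 131.175 g/mol.
Mass from C: 6 × 12.011 = 72.066 g/mol.
%C = 72.066 / 131.175 × 100 = 54.94%.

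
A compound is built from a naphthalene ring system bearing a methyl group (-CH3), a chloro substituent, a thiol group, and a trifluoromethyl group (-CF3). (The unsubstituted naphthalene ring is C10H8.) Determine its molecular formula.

C12H8ClF3S

Atom tally by fragment:
  naphthalene ring system core → C:10 H:8
  (− 4 ring H displaced by substituents)
  + CH3 → C:1 H:3
  + Cl → Cl:1
  + SH → S:1 H:1
  + CF3 → C:1 F:3
Element totals:
  C: 12
  H: 8
  Cl: 1
  F: 3
  S: 1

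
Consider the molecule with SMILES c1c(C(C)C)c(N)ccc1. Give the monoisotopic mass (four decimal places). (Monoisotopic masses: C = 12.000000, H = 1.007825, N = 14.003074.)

135.1048

Atom tally by fragment:
  benzene ring core → C:6 H:6
  (− 2 ring H displaced by substituents)
  + CH(CH3)2 → C:3 H:7
  + NH2 → N:1 H:2
Element totals:
  C: 9
  H: 13
  N: 1
Molecular formula: C9H13N.
  M = 9(12.0) + 13(1.007825) + 14.003074
    = 108.000000 + 13.101725 + 14.003074 = 135.104799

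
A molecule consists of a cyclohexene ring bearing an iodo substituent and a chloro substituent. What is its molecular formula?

Atom tally by fragment:
  cyclohexene ring core → C:6 H:10
  (− 2 ring H displaced by substituents)
  + I → I:1
  + Cl → Cl:1
Element totals:
  C: 6
  H: 8
  Cl: 1
  I: 1

C6H8ClI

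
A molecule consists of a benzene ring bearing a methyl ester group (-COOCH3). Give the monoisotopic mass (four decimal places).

Atom tally by fragment:
  benzene ring core → C:6 H:6
  (− 1 ring H displaced by substituents)
  + COOCH3 → C:2 H:3 O:2
Element totals:
  C: 8
  H: 8
  O: 2
Molecular formula: C8H8O2.
  M = 8(12.0) + 8(1.007825) + 2(15.994915)
    = 96.000000 + 8.062600 + 31.989830 = 136.052430

136.0524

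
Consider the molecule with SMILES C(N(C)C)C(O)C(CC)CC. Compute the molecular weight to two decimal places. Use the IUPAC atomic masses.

159.27 g/mol

Atom tally by fragment:
  (CH3)2NCH2 → C:3 H:8 N:1
  CH(OH) → C:1 H:2 O:1
  CH(C2H5) → C:3 H:6
  CH2 → C:1 H:2
  CH3 → C:1 H:3
Element totals:
  C: 9
  H: 21
  N: 1
  O: 1
Molecular formula: C9H21NO.
  M = 9(12.011) + 21(1.008) + 14.007 + 15.999
    = 108.099 + 21.168 + 14.007 + 15.999 = 159.273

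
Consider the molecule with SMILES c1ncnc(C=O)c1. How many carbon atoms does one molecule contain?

Atom tally by fragment:
  pyrimidine ring core → C:4 H:4 N:2
  (− 1 ring H displaced by substituents)
  + CHO → C:1 H:1 O:1
Element totals:
  C: 5
  H: 4
  N: 2
  O: 1

5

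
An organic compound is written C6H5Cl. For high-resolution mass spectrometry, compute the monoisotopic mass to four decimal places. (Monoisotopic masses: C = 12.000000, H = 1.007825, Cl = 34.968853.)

112.0080

Atom tally by fragment:
  benzene ring core → C:6 H:6
  (− 1 ring H displaced by substituents)
  + Cl → Cl:1
Element totals:
  C: 6
  H: 5
  Cl: 1
Molecular formula: C6H5Cl.
  M = 6(12.0) + 5(1.007825) + 34.968853
    = 72.000000 + 5.039125 + 34.968853 = 112.007978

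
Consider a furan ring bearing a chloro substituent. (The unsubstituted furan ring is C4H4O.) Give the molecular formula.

Atom tally by fragment:
  furan ring core → C:4 H:4 O:1
  (− 1 ring H displaced by substituents)
  + Cl → Cl:1
Element totals:
  C: 4
  H: 3
  Cl: 1
  O: 1

C4H3ClO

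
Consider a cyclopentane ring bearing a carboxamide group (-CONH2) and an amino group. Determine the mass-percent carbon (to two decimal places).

56.22%

Atom tally by fragment:
  cyclopentane ring core → C:5 H:10
  (− 2 ring H displaced by substituents)
  + CONH2 → C:1 H:2 O:1 N:1
  + NH2 → N:1 H:2
Element totals:
  C: 6
  H: 12
  N: 2
  O: 1
Molecular formula: C6H12N2O.
Molar mass = 128.175 g/mol.
Mass from C: 6 × 12.011 = 72.066 g/mol.
%C = 72.066 / 128.175 × 100 = 56.22%.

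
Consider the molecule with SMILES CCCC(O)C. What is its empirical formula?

Atom tally by fragment:
  CH3 → C:1 H:3
  CH2 → C:1 H:2
  CH2 → C:1 H:2
  CH(OH) → C:1 H:2 O:1
  CH3 → C:1 H:3
Element totals:
  C: 5
  H: 12
  O: 1
Molecular formula: C5H12O.
gcd of subscripts (5, 12, 1) = 1, so the empirical formula equals the molecular formula.

C5H12O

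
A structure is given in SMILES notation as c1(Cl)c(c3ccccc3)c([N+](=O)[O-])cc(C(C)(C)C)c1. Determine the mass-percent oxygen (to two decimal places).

11.04%

Atom tally by fragment:
  benzene ring core → C:6 H:6
  (− 4 ring H displaced by substituents)
  + Cl → Cl:1
  + C6H5 → C:6 H:5
  + NO2 → N:1 O:2
  + C(CH3)3 → C:4 H:9
Element totals:
  C: 16
  H: 16
  Cl: 1
  N: 1
  O: 2
Molecular formula: C16H16ClNO2.
Molar mass = 289.759 g/mol.
Mass from O: 2 × 15.999 = 31.998 g/mol.
%O = 31.998 / 289.759 × 100 = 11.04%.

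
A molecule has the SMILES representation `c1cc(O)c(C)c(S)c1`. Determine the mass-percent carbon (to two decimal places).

59.97%

Atom tally by fragment:
  benzene ring core → C:6 H:6
  (− 3 ring H displaced by substituents)
  + OH → O:1 H:1
  + CH3 → C:1 H:3
  + SH → S:1 H:1
Element totals:
  C: 7
  H: 8
  O: 1
  S: 1
Molecular formula: C7H8OS.
Molar mass = 140.200 g/mol.
Mass from C: 7 × 12.011 = 84.077 g/mol.
%C = 84.077 / 140.200 × 100 = 59.97%.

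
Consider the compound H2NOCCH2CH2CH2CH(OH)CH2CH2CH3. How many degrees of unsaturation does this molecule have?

1

Element totals:
  C: 8
  H: 17
  N: 1
  O: 2
Molecular formula: C8H17NO2.
DoU = (2C + 2 + N − H − X) / 2 = (2·8 + 2 + 1 − 17 − 0) / 2 = 1.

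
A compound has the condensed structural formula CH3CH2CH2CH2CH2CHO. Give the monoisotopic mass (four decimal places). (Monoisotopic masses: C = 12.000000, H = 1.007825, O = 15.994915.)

100.0888

Atom tally by fragment:
  CH3 → C:1 H:3
  CH2 → C:1 H:2
  CH2 → C:1 H:2
  CH2 → C:1 H:2
  CH2CHO → C:2 H:3 O:1
Element totals:
  C: 6
  H: 12
  O: 1
Molecular formula: C6H12O.
  M = 6(12.0) + 12(1.007825) + 15.994915
    = 72.000000 + 12.093900 + 15.994915 = 100.088815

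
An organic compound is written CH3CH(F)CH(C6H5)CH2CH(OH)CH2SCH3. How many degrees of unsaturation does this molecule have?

4

Element totals:
  C: 13
  H: 19
  F: 1
  O: 1
  S: 1
Molecular formula: C13H19FOS.
DoU = (2C + 2 + N − H − X) / 2 = (2·13 + 2 + 0 − 19 − 1) / 2 = 4.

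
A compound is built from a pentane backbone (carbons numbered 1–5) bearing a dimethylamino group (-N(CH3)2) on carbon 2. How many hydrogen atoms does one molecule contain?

Atom tally by fragment:
  CH3 → C:1 H:3
  CH(N(CH3)2) → C:3 H:7 N:1
  CH2 → C:1 H:2
  CH2 → C:1 H:2
  CH3 → C:1 H:3
Element totals:
  C: 7
  H: 17
  N: 1

17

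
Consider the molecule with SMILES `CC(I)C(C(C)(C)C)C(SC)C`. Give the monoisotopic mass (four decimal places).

Atom tally by fragment:
  CH3 → C:1 H:3
  CH(I) → C:1 H:1 I:1
  CH(C(CH3)3) → C:5 H:10
  CH(SCH3) → C:2 H:4 S:1
  CH3 → C:1 H:3
Element totals:
  C: 10
  H: 21
  I: 1
  S: 1
Molecular formula: C10H21IS.
  M = 10(12.0) + 21(1.007825) + 126.904472 + 31.972071
    = 120.000000 + 21.164325 + 126.904472 + 31.972071 = 300.040868

300.0409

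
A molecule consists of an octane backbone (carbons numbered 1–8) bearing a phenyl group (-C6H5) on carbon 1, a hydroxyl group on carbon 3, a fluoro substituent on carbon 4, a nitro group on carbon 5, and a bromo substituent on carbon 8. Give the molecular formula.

Atom tally by fragment:
  C6H5CH2 → C:7 H:7
  CH2 → C:1 H:2
  CH(OH) → C:1 H:2 O:1
  CH(F) → C:1 H:1 F:1
  CH(NO2) → C:1 H:1 N:1 O:2
  CH2 → C:1 H:2
  CH2 → C:1 H:2
  CH2Br → C:1 H:2 Br:1
Element totals:
  C: 14
  H: 19
  Br: 1
  F: 1
  N: 1
  O: 3

C14H19BrFNO3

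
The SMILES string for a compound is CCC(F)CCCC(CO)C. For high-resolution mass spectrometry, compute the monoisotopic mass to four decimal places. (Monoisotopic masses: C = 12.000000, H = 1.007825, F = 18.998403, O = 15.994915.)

Atom tally by fragment:
  CH3 → C:1 H:3
  CH2 → C:1 H:2
  CH(F) → C:1 H:1 F:1
  CH2 → C:1 H:2
  CH2 → C:1 H:2
  CH2 → C:1 H:2
  CH(CH2OH) → C:2 H:4 O:1
  CH3 → C:1 H:3
Element totals:
  C: 9
  H: 19
  F: 1
  O: 1
Molecular formula: C9H19FO.
  M = 9(12.0) + 19(1.007825) + 18.998403 + 15.994915
    = 108.000000 + 19.148675 + 18.998403 + 15.994915 = 162.141993

162.1420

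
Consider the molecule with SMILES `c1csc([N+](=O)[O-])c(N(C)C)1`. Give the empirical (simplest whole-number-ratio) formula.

C6H8N2O2S

Atom tally by fragment:
  thiophene ring core → C:4 H:4 S:1
  (− 2 ring H displaced by substituents)
  + NO2 → N:1 O:2
  + N(CH3)2 → N:1 C:2 H:6
Element totals:
  C: 6
  H: 8
  N: 2
  O: 2
  S: 1
Molecular formula: C6H8N2O2S.
gcd of subscripts (6, 8, 2, 2, 1) = 1, so the empirical formula equals the molecular formula.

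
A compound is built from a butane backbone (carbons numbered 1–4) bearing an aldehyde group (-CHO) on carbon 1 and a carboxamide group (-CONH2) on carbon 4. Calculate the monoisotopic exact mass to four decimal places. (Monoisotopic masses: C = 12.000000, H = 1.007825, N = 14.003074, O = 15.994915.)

Atom tally by fragment:
  OHCCH2 → C:2 H:3 O:1
  CH2 → C:1 H:2
  CH2 → C:1 H:2
  CH2CONH2 → C:2 H:4 O:1 N:1
Element totals:
  C: 6
  H: 11
  N: 1
  O: 2
Molecular formula: C6H11NO2.
  M = 6(12.0) + 11(1.007825) + 14.003074 + 2(15.994915)
    = 72.000000 + 11.086075 + 14.003074 + 31.989830 = 129.078979

129.0790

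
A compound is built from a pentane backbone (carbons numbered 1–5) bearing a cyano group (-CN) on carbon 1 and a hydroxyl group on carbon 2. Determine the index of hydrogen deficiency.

2

Atom tally by fragment:
  NCCH2 → C:2 H:2 N:1
  CH(OH) → C:1 H:2 O:1
  CH2 → C:1 H:2
  CH2 → C:1 H:2
  CH3 → C:1 H:3
Element totals:
  C: 6
  H: 11
  N: 1
  O: 1
Molecular formula: C6H11NO.
DoU = (2C + 2 + N − H − X) / 2 = (2·6 + 2 + 1 − 11 − 0) / 2 = 2.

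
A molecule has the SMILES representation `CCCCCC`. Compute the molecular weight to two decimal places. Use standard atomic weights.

Atom tally by fragment:
  CH3 → C:1 H:3
  CH2 → C:1 H:2
  CH2 → C:1 H:2
  CH2 → C:1 H:2
  CH2 → C:1 H:2
  CH3 → C:1 H:3
Element totals:
  C: 6
  H: 14
Molecular formula: C6H14.
  M = 6(12.011) + 14(1.008)
    = 72.066 + 14.112 = 86.178

86.18 g/mol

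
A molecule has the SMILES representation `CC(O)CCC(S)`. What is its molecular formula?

C5H12OS

Atom tally by fragment:
  CH3 → C:1 H:3
  CH(OH) → C:1 H:2 O:1
  CH2 → C:1 H:2
  CH2 → C:1 H:2
  CH2SH → C:1 H:3 S:1
Element totals:
  C: 5
  H: 12
  O: 1
  S: 1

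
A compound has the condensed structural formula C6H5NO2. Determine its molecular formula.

Atom tally by fragment:
  benzene ring core → C:6 H:6
  (− 1 ring H displaced by substituents)
  + NO2 → N:1 O:2
Element totals:
  C: 6
  H: 5
  N: 1
  O: 2

C6H5NO2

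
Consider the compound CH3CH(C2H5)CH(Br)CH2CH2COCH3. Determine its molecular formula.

Element totals:
  C: 9
  H: 17
  Br: 1
  O: 1

C9H17BrO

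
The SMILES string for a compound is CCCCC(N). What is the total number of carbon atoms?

Atom tally by fragment:
  CH3 → C:1 H:3
  CH2 → C:1 H:2
  CH2 → C:1 H:2
  CH2 → C:1 H:2
  CH2NH2 → C:1 H:4 N:1
Element totals:
  C: 5
  H: 13
  N: 1

5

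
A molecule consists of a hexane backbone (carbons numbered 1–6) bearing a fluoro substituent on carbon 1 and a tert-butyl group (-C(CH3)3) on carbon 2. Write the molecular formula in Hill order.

C10H21F

Atom tally by fragment:
  FCH2 → C:1 H:2 F:1
  CH(C(CH3)3) → C:5 H:10
  CH2 → C:1 H:2
  CH2 → C:1 H:2
  CH2 → C:1 H:2
  CH3 → C:1 H:3
Element totals:
  C: 10
  H: 21
  F: 1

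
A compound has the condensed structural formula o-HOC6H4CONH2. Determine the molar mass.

137.14 g/mol

Element totals:
  C: 7
  H: 7
  N: 1
  O: 2
Molecular formula: C7H7NO2.
  M = 7(12.011) + 7(1.008) + 14.007 + 2(15.999)
    = 84.077 + 7.056 + 14.007 + 31.998 = 137.138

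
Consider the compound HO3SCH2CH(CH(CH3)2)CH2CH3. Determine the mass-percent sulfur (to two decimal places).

Element totals:
  C: 7
  H: 16
  O: 3
  S: 1
Molecular formula: C7H16O3S.
Molar mass = 180.262 g/mol.
Mass from S: 1 × 32.06 = 32.060 g/mol.
%S = 32.060 / 180.262 × 100 = 17.79%.

17.79%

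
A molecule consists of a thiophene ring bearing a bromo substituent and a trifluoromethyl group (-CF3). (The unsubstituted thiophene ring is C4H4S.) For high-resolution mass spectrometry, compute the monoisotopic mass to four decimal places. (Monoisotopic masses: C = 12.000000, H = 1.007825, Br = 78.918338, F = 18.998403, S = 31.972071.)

Atom tally by fragment:
  thiophene ring core → C:4 H:4 S:1
  (− 2 ring H displaced by substituents)
  + Br → Br:1
  + CF3 → C:1 F:3
Element totals:
  C: 5
  H: 2
  Br: 1
  F: 3
  S: 1
Molecular formula: C5H2BrF3S.
  M = 5(12.0) + 2(1.007825) + 78.918338 + 3(18.998403) + 31.972071
    = 60.000000 + 2.015650 + 78.918338 + 56.995209 + 31.972071 = 229.901268

229.9013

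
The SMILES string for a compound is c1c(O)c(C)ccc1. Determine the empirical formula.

Atom tally by fragment:
  benzene ring core → C:6 H:6
  (− 2 ring H displaced by substituents)
  + OH → O:1 H:1
  + CH3 → C:1 H:3
Element totals:
  C: 7
  H: 8
  O: 1
Molecular formula: C7H8O.
gcd of subscripts (7, 8, 1) = 1, so the empirical formula equals the molecular formula.

C7H8O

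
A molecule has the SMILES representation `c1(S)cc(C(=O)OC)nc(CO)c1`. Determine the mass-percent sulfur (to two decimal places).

16.09%

Atom tally by fragment:
  pyridine ring core → C:5 H:5 N:1
  (− 3 ring H displaced by substituents)
  + SH → S:1 H:1
  + COOCH3 → C:2 H:3 O:2
  + CH2OH → C:1 H:3 O:1
Element totals:
  C: 8
  H: 9
  N: 1
  O: 3
  S: 1
Molecular formula: C8H9NO3S.
Molar mass = 199.224 g/mol.
Mass from S: 1 × 32.06 = 32.060 g/mol.
%S = 32.060 / 199.224 × 100 = 16.09%.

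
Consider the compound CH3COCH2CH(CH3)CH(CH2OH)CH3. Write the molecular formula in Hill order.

Atom tally by fragment:
  CH3COCH2 → C:3 H:5 O:1
  CH(CH3) → C:2 H:4
  CH(CH2OH) → C:2 H:4 O:1
  CH3 → C:1 H:3
Element totals:
  C: 8
  H: 16
  O: 2

C8H16O2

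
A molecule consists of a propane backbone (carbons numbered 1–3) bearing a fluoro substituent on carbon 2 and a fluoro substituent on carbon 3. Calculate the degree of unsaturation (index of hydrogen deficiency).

Atom tally by fragment:
  CH3 → C:1 H:3
  CH(F) → C:1 H:1 F:1
  CH2F → C:1 H:2 F:1
Element totals:
  C: 3
  H: 6
  F: 2
Molecular formula: C3H6F2.
DoU = (2C + 2 + N − H − X) / 2 = (2·3 + 2 + 0 − 6 − 2) / 2 = 0.

0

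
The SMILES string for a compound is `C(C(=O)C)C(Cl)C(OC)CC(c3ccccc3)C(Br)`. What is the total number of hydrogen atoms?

Atom tally by fragment:
  CH3COCH2 → C:3 H:5 O:1
  CH(Cl) → C:1 H:1 Cl:1
  CH(OCH3) → C:2 H:4 O:1
  CH2 → C:1 H:2
  CH(C6H5) → C:7 H:6
  CH2Br → C:1 H:2 Br:1
Element totals:
  C: 15
  H: 20
  Br: 1
  Cl: 1
  O: 2

20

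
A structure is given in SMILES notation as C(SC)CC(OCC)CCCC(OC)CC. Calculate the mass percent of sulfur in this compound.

Atom tally by fragment:
  CH3SCH2 → C:2 H:5 S:1
  CH2 → C:1 H:2
  CH(OC2H5) → C:3 H:6 O:1
  CH2 → C:1 H:2
  CH2 → C:1 H:2
  CH2 → C:1 H:2
  CH(OCH3) → C:2 H:4 O:1
  CH2 → C:1 H:2
  CH3 → C:1 H:3
Element totals:
  C: 13
  H: 28
  O: 2
  S: 1
Molecular formula: C13H28O2S.
Molar mass = 248.425 g/mol.
Mass from S: 1 × 32.06 = 32.060 g/mol.
%S = 32.060 / 248.425 × 100 = 12.91%.

12.91%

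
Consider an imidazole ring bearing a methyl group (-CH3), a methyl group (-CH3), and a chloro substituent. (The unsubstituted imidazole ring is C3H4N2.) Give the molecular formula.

C5H7ClN2

Atom tally by fragment:
  imidazole ring core → C:3 H:4 N:2
  (− 3 ring H displaced by substituents)
  + CH3 → C:1 H:3
  + CH3 → C:1 H:3
  + Cl → Cl:1
Element totals:
  C: 5
  H: 7
  Cl: 1
  N: 2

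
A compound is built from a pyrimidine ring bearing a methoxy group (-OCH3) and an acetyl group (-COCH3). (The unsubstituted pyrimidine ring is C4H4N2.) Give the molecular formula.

Atom tally by fragment:
  pyrimidine ring core → C:4 H:4 N:2
  (− 2 ring H displaced by substituents)
  + OCH3 → C:1 H:3 O:1
  + COCH3 → C:2 H:3 O:1
Element totals:
  C: 7
  H: 8
  N: 2
  O: 2

C7H8N2O2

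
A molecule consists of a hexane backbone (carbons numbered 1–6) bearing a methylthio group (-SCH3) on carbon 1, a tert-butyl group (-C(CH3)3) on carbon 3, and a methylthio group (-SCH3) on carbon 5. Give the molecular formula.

C12H26S2

Atom tally by fragment:
  CH3SCH2 → C:2 H:5 S:1
  CH2 → C:1 H:2
  CH(C(CH3)3) → C:5 H:10
  CH2 → C:1 H:2
  CH(SCH3) → C:2 H:4 S:1
  CH3 → C:1 H:3
Element totals:
  C: 12
  H: 26
  S: 2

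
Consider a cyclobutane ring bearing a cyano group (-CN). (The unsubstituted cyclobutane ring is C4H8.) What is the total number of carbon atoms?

Atom tally by fragment:
  cyclobutane ring core → C:4 H:8
  (− 1 ring H displaced by substituents)
  + CN → C:1 N:1
Element totals:
  C: 5
  H: 7
  N: 1

5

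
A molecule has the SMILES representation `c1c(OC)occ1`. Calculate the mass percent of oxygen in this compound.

Atom tally by fragment:
  furan ring core → C:4 H:4 O:1
  (− 1 ring H displaced by substituents)
  + OCH3 → C:1 H:3 O:1
Element totals:
  C: 5
  H: 6
  O: 2
Molecular formula: C5H6O2.
Molar mass = 98.101 g/mol.
Mass from O: 2 × 15.999 = 31.998 g/mol.
%O = 31.998 / 98.101 × 100 = 32.62%.

32.62%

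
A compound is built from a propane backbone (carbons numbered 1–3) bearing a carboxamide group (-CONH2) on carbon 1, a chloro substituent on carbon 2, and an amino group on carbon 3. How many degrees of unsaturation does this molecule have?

1

Atom tally by fragment:
  H2NOCCH2 → C:2 H:4 O:1 N:1
  CH(Cl) → C:1 H:1 Cl:1
  CH2NH2 → C:1 H:4 N:1
Element totals:
  C: 4
  H: 9
  Cl: 1
  N: 2
  O: 1
Molecular formula: C4H9ClN2O.
DoU = (2C + 2 + N − H − X) / 2 = (2·4 + 2 + 2 − 9 − 1) / 2 = 1.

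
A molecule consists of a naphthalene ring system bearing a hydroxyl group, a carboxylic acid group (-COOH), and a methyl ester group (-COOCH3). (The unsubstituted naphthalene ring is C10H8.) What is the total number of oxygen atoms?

5

Atom tally by fragment:
  naphthalene ring system core → C:10 H:8
  (− 3 ring H displaced by substituents)
  + OH → O:1 H:1
  + COOH → C:1 H:1 O:2
  + COOCH3 → C:2 H:3 O:2
Element totals:
  C: 13
  H: 10
  O: 5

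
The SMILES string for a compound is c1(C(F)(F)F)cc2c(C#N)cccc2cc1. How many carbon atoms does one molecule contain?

12

Atom tally by fragment:
  naphthalene ring system core → C:10 H:8
  (− 2 ring H displaced by substituents)
  + CF3 → C:1 F:3
  + CN → C:1 N:1
Element totals:
  C: 12
  H: 6
  F: 3
  N: 1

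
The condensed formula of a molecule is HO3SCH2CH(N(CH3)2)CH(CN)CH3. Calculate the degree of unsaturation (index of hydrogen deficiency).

2

Atom tally by fragment:
  HO3SCH2 → C:1 H:3 S:1 O:3
  CH(N(CH3)2) → C:3 H:7 N:1
  CH(CN) → C:2 H:1 N:1
  CH3 → C:1 H:3
Element totals:
  C: 7
  H: 14
  N: 2
  O: 3
  S: 1
Molecular formula: C7H14N2O3S.
DoU = (2C + 2 + N − H − X) / 2 = (2·7 + 2 + 2 − 14 − 0) / 2 = 2.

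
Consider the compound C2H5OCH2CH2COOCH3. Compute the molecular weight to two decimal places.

132.16 g/mol

Element totals:
  C: 6
  H: 12
  O: 3
Molecular formula: C6H12O3.
  M = 6(12.011) + 12(1.008) + 3(15.999)
    = 72.066 + 12.096 + 47.997 = 132.159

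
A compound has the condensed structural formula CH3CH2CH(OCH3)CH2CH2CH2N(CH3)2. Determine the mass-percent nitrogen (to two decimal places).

8.79%

Atom tally by fragment:
  CH3 → C:1 H:3
  CH2 → C:1 H:2
  CH(OCH3) → C:2 H:4 O:1
  CH2 → C:1 H:2
  CH2 → C:1 H:2
  CH2N(CH3)2 → C:3 H:8 N:1
Element totals:
  C: 9
  H: 21
  N: 1
  O: 1
Molecular formula: C9H21NO.
Molar mass = 159.273 g/mol.
Mass from N: 1 × 14.007 = 14.007 g/mol.
%N = 14.007 / 159.273 × 100 = 8.79%.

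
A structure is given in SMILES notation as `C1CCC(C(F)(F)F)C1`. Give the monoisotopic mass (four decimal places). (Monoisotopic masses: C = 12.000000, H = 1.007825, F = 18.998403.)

Atom tally by fragment:
  cyclopentane ring core → C:5 H:10
  (− 1 ring H displaced by substituents)
  + CF3 → C:1 F:3
Element totals:
  C: 6
  H: 9
  F: 3
Molecular formula: C6H9F3.
  M = 6(12.0) + 9(1.007825) + 3(18.998403)
    = 72.000000 + 9.070425 + 56.995209 = 138.065634

138.0656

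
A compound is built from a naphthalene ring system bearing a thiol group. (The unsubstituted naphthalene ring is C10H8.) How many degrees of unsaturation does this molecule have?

7

Atom tally by fragment:
  naphthalene ring system core → C:10 H:8
  (− 1 ring H displaced by substituents)
  + SH → S:1 H:1
Element totals:
  C: 10
  H: 8
  S: 1
Molecular formula: C10H8S.
DoU = (2C + 2 + N − H − X) / 2 = (2·10 + 2 + 0 − 8 − 0) / 2 = 7.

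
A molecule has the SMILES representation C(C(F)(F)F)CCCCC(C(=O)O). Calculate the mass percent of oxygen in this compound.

Atom tally by fragment:
  F3CCH2 → C:2 H:2 F:3
  CH2 → C:1 H:2
  CH2 → C:1 H:2
  CH2 → C:1 H:2
  CH2 → C:1 H:2
  CH2COOH → C:2 H:3 O:2
Element totals:
  C: 8
  H: 13
  F: 3
  O: 2
Molecular formula: C8H13F3O2.
Molar mass = 198.184 g/mol.
Mass from O: 2 × 15.999 = 31.998 g/mol.
%O = 31.998 / 198.184 × 100 = 16.15%.

16.15%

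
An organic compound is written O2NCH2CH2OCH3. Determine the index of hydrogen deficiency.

1

Element totals:
  C: 3
  H: 7
  N: 1
  O: 3
Molecular formula: C3H7NO3.
DoU = (2C + 2 + N − H − X) / 2 = (2·3 + 2 + 1 − 7 − 0) / 2 = 1.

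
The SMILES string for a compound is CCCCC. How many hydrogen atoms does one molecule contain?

12

Atom tally by fragment:
  CH3 → C:1 H:3
  CH2 → C:1 H:2
  CH2 → C:1 H:2
  CH2 → C:1 H:2
  CH3 → C:1 H:3
Element totals:
  C: 5
  H: 12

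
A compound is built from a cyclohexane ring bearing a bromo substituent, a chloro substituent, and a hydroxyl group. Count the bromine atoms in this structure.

Atom tally by fragment:
  cyclohexane ring core → C:6 H:12
  (− 3 ring H displaced by substituents)
  + Br → Br:1
  + Cl → Cl:1
  + OH → O:1 H:1
Element totals:
  C: 6
  H: 10
  Br: 1
  Cl: 1
  O: 1

1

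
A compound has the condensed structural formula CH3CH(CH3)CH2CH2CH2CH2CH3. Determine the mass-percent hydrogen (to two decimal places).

15.88%

Atom tally by fragment:
  CH3 → C:1 H:3
  CH(CH3) → C:2 H:4
  CH2 → C:1 H:2
  CH2 → C:1 H:2
  CH2 → C:1 H:2
  CH2 → C:1 H:2
  CH3 → C:1 H:3
Element totals:
  C: 8
  H: 18
Molecular formula: C8H18.
Molar mass = 114.232 g/mol.
Mass from H: 18 × 1.008 = 18.144 g/mol.
%H = 18.144 / 114.232 × 100 = 15.88%.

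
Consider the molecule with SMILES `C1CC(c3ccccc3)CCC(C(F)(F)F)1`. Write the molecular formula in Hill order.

C13H15F3

Atom tally by fragment:
  cyclohexane ring core → C:6 H:12
  (− 2 ring H displaced by substituents)
  + C6H5 → C:6 H:5
  + CF3 → C:1 F:3
Element totals:
  C: 13
  H: 15
  F: 3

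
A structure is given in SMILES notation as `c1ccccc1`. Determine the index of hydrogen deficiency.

Atom tally by fragment:
  benzene ring core → C:6 H:6
Element totals:
  C: 6
  H: 6
Molecular formula: C6H6.
DoU = (2C + 2 + N − H − X) / 2 = (2·6 + 2 + 0 − 6 − 0) / 2 = 4.

4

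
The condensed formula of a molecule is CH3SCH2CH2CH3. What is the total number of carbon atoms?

Atom tally by fragment:
  CH3SCH2 → C:2 H:5 S:1
  CH2 → C:1 H:2
  CH3 → C:1 H:3
Element totals:
  C: 4
  H: 10
  S: 1

4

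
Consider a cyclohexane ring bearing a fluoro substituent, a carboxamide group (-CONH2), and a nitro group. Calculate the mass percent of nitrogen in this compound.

Atom tally by fragment:
  cyclohexane ring core → C:6 H:12
  (− 3 ring H displaced by substituents)
  + F → F:1
  + CONH2 → C:1 H:2 O:1 N:1
  + NO2 → N:1 O:2
Element totals:
  C: 7
  H: 11
  F: 1
  N: 2
  O: 3
Molecular formula: C7H11FN2O3.
Molar mass = 190.174 g/mol.
Mass from N: 2 × 14.007 = 28.014 g/mol.
%N = 28.014 / 190.174 × 100 = 14.73%.

14.73%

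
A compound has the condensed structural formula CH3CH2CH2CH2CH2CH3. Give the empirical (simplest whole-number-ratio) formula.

Atom tally by fragment:
  CH3 → C:1 H:3
  CH2 → C:1 H:2
  CH2 → C:1 H:2
  CH2 → C:1 H:2
  CH2 → C:1 H:2
  CH3 → C:1 H:3
Element totals:
  C: 6
  H: 14
Molecular formula: C6H14.
gcd of subscripts = 2; dividing each by 2:
  C: 6/2 = 3
  H: 14/2 = 7

C3H7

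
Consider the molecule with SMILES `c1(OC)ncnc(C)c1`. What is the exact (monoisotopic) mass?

Atom tally by fragment:
  pyrimidine ring core → C:4 H:4 N:2
  (− 2 ring H displaced by substituents)
  + OCH3 → C:1 H:3 O:1
  + CH3 → C:1 H:3
Element totals:
  C: 6
  H: 8
  N: 2
  O: 1
Molecular formula: C6H8N2O.
  M = 6(12.0) + 8(1.007825) + 2(14.003074) + 15.994915
    = 72.000000 + 8.062600 + 28.006148 + 15.994915 = 124.063663

124.0637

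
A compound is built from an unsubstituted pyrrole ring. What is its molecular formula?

Atom tally by fragment:
  pyrrole ring core → C:4 H:5 N:1
Element totals:
  C: 4
  H: 5
  N: 1

C4H5N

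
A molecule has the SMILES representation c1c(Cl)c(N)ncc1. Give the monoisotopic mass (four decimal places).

128.0141

Atom tally by fragment:
  pyridine ring core → C:5 H:5 N:1
  (− 2 ring H displaced by substituents)
  + Cl → Cl:1
  + NH2 → N:1 H:2
Element totals:
  C: 5
  H: 5
  Cl: 1
  N: 2
Molecular formula: C5H5ClN2.
  M = 5(12.0) + 5(1.007825) + 34.968853 + 2(14.003074)
    = 60.000000 + 5.039125 + 34.968853 + 28.006148 = 128.014126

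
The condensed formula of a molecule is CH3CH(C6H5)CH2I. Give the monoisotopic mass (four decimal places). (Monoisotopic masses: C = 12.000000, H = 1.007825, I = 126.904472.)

Element totals:
  C: 9
  H: 11
  I: 1
Molecular formula: C9H11I.
  M = 9(12.0) + 11(1.007825) + 126.904472
    = 108.000000 + 11.086075 + 126.904472 = 245.990547

245.9905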